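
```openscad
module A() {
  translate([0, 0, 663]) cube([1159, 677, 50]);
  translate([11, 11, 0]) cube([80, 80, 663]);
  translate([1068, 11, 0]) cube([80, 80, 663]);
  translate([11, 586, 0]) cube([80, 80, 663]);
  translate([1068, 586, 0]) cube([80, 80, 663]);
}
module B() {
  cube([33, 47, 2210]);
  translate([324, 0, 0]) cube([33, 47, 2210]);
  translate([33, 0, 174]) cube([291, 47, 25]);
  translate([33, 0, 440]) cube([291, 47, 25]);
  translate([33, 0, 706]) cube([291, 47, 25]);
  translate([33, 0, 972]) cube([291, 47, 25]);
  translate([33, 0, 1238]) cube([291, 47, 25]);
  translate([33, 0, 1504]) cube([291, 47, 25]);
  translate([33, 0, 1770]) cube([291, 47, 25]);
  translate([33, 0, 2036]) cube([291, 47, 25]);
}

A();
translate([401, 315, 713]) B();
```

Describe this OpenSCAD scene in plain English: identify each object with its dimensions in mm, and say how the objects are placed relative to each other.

A is a rectangular dining table. The top is 1159×677×50 mm with its upper surface at z = 713 mm. It stands on four 80×80 mm square legs, each inset 11 mm from the nearest pair of top edges, running from the floor to the underside of the top.

B is a wooden ladder with two side rails of 33×47 mm section and 2210 mm height, set 357 mm apart overall. Between them run 8 rectangular rungs (47 mm deep, 25 mm thick), front faces flush with the rails' −y face. The bottom of the first rung is 174 mm above the floor and each subsequent rung is 266 mm higher than the one below.

The ladder is on top of the table, centred.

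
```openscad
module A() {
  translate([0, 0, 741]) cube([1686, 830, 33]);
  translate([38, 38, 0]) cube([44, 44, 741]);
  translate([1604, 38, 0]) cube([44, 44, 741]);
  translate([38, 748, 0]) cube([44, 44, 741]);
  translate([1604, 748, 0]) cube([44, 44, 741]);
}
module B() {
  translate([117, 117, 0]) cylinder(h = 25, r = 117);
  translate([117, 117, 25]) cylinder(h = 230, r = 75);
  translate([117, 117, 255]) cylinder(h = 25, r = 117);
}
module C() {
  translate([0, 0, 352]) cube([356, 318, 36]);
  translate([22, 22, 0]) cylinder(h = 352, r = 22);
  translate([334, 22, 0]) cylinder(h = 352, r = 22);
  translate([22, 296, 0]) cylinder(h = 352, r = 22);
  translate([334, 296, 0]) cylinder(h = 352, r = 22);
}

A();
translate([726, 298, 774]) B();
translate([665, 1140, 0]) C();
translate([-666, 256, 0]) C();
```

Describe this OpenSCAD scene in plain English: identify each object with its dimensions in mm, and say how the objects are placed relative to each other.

A is a table with a 1686×830 mm rectangular top, 33 mm thick, top surface at z = 774 mm, supported by four 44×44 mm square legs, each inset 38 mm from the nearest pair of top edges, running from the floor.

B is a spool: two coaxial disc flanges of radius 117 mm and thickness 25 mm, joined by a core cylinder of radius 75 mm and height 230 mm. The lower flange rests on z = 0 and the three cylinders share a vertical axis.

C is a simple wooden stool: a rectangular seat 356 mm (x) by 318 mm (y), 36 mm thick, top face at z = 388 mm, on four round legs, each 44 mm in diameter. The legs rest on z = 0, each leg's axis is inset half a diameter from the nearest pair of seat edges (so the leg's bounding box is flush with the corner).

The spool is on top of the table, centred. Two stools sit around the table at the +y, −x sides.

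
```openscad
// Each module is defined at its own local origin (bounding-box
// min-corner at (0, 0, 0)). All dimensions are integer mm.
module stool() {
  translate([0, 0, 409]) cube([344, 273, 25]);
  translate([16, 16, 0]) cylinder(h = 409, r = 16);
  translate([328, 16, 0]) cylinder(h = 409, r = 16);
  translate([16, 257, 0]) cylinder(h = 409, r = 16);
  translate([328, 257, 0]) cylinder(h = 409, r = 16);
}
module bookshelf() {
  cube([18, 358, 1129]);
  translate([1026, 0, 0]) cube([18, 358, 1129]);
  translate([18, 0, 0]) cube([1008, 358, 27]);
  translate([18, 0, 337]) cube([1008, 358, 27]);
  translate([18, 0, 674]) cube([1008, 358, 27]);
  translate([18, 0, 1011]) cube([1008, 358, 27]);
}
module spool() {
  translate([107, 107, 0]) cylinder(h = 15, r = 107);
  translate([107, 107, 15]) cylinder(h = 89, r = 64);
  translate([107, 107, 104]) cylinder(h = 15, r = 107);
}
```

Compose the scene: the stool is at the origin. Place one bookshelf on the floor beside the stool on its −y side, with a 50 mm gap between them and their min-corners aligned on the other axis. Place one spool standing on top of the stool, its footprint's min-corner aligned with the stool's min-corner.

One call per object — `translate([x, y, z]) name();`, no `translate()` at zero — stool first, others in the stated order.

stool();
translate([0, -408, 0]) bookshelf();
translate([0, 0, 434]) spool();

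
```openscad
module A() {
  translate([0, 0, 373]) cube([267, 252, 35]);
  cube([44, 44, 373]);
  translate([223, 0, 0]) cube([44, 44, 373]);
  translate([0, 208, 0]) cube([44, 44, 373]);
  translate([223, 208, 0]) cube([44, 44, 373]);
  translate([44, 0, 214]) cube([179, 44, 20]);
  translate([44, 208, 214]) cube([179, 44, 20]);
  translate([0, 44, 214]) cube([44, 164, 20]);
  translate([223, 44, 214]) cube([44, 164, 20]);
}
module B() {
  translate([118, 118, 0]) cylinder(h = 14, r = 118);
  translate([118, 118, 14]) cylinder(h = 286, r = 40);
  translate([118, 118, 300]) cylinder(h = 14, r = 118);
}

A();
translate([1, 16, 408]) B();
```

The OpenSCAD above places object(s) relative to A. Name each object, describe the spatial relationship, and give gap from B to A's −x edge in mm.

The spool's min-x is at 1; the stool's min-x is 0; gap = 1 mm.

A is a stool. B is a spool. The spool is on top of the stool. The gap from the spool to the stool's −x edge is 1 mm.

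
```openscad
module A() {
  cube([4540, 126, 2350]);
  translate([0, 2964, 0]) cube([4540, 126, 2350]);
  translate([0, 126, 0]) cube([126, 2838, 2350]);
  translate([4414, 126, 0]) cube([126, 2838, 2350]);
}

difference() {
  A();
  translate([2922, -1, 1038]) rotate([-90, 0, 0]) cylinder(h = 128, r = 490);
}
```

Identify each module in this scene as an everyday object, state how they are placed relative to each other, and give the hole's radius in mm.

The subtracted cylinder has r = 490 mm.

A is a house frame. The house frame has a circular hole through its front wall. The hole's radius is 490 mm.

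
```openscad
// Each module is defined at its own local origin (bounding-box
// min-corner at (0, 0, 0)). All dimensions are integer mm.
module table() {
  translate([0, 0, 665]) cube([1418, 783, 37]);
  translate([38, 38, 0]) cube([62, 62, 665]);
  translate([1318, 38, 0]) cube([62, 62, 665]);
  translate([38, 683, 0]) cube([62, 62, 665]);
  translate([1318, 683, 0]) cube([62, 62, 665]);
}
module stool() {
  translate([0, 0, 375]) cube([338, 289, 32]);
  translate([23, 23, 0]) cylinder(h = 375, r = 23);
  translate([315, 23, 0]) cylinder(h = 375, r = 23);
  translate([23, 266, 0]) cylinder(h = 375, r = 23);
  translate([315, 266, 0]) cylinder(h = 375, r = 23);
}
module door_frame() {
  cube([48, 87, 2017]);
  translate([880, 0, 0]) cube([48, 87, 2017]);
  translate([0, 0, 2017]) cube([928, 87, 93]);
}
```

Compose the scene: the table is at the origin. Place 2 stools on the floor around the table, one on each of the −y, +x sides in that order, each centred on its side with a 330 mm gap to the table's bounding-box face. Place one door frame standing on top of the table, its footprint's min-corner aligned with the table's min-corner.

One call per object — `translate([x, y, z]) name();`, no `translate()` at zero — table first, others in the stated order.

table();
translate([540, -619, 0]) stool();
translate([1748, 247, 0]) stool();
translate([0, 0, 702]) door_frame();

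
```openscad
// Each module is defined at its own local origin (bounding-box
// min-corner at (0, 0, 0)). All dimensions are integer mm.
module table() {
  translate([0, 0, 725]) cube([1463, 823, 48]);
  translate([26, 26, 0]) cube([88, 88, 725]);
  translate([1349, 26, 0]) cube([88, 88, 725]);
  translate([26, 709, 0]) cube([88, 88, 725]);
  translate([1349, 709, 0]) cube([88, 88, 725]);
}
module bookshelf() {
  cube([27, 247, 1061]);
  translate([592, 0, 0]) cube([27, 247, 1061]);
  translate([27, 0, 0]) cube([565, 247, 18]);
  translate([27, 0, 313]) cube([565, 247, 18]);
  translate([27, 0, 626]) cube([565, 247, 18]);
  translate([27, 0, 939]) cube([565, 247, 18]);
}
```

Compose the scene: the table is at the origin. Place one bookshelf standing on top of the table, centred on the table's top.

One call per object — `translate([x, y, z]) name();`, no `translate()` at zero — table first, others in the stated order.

table();
translate([422, 288, 773]) bookshelf();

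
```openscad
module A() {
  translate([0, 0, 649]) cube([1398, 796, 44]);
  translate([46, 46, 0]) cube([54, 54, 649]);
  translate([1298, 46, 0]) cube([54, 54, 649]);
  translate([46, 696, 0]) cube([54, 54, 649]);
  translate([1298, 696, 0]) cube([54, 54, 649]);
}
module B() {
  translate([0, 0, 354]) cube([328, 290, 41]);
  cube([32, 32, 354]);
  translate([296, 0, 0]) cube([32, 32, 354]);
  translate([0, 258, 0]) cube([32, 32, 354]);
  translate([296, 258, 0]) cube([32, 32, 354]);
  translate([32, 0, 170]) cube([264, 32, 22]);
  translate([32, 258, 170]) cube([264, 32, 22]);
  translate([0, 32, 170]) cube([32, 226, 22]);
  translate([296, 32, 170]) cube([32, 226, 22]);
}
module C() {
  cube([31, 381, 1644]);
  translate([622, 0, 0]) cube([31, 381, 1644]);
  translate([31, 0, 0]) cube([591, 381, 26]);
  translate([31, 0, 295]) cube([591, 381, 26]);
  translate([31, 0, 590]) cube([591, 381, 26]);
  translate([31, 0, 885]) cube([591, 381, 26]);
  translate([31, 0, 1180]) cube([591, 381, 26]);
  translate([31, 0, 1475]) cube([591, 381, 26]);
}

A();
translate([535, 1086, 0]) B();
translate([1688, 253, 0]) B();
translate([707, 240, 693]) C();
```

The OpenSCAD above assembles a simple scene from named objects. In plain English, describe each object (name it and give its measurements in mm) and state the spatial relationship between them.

A is a table with a 1398×796 mm rectangular top, 44 mm thick, top surface at z = 693 mm, supported by four 54×54 mm square legs, each inset 46 mm from the nearest pair of top edges, running from the floor.

B is a four-legged stool. The seat is a 328×290×41 mm slab whose top surface is at z = 395 mm; four square legs, each 32×32 mm in cross-section, run from the floor (z = 0) to the underside of the seat, each flush with a corner of the seat. Four stretchers, 32 mm wide and 22 mm tall, connect adjacent legs with their undersides at z = 170 mm, each running between the inner faces of the legs it joins and aligned with the legs' outer faces on the other axis.

C is an open bookshelf. Two side panels, each 31 mm thick, 381 mm deep and 1644 mm tall, stand 653 mm apart (outside-to-outside). Between them sit 6 shelves, each 26 mm thick and 381 mm deep, spanning the full gap between the sides. The bottom shelf rests on the floor (its underside at z = 0) and the clear gap between one shelf's top and the next shelf's underside is 269 mm.

Two stools sit around the table at the +y, +x sides. The bookshelf is on top of the table.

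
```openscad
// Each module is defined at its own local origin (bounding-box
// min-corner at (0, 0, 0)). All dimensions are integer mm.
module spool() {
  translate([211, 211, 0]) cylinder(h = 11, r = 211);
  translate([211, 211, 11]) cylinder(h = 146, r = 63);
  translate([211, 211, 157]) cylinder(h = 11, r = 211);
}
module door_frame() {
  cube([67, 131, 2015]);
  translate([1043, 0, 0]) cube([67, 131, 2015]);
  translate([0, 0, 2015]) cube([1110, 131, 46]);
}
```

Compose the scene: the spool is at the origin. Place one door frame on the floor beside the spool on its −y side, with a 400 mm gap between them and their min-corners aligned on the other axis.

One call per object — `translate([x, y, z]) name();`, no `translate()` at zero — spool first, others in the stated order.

spool();
translate([0, -531, 0]) door_frame();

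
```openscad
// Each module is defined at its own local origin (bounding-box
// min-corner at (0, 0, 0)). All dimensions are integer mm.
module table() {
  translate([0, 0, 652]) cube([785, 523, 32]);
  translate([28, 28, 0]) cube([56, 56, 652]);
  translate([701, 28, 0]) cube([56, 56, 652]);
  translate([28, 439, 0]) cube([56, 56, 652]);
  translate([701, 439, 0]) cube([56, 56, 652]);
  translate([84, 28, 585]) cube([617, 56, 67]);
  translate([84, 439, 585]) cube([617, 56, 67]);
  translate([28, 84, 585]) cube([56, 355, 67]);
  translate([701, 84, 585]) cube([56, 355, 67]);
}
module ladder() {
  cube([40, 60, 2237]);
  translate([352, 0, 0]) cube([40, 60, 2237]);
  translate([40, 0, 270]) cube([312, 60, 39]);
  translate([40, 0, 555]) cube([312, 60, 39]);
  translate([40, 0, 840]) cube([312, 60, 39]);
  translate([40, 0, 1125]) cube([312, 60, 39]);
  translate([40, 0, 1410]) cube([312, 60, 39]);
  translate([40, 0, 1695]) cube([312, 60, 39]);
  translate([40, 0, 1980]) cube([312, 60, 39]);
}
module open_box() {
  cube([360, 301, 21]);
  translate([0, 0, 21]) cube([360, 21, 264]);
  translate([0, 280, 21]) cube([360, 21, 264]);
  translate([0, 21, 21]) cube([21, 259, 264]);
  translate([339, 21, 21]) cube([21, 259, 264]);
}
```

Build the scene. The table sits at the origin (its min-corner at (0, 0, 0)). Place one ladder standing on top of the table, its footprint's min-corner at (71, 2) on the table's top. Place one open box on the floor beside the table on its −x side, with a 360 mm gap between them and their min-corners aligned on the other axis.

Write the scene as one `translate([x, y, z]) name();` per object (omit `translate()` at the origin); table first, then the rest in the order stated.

table();
translate([71, 2, 684]) ladder();
translate([-720, 0, 0]) open_box();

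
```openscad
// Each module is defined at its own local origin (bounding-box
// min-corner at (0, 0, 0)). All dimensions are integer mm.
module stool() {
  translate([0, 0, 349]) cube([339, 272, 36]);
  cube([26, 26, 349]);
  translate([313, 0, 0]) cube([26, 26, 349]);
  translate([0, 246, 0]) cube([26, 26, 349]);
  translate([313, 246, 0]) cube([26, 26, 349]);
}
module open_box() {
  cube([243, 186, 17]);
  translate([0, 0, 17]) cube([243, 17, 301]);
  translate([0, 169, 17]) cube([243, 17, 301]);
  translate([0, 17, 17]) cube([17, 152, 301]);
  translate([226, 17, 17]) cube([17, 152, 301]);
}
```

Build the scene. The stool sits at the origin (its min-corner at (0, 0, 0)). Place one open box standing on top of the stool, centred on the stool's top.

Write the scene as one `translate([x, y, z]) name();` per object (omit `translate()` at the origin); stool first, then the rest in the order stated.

stool();
translate([48, 43, 385]) open_box();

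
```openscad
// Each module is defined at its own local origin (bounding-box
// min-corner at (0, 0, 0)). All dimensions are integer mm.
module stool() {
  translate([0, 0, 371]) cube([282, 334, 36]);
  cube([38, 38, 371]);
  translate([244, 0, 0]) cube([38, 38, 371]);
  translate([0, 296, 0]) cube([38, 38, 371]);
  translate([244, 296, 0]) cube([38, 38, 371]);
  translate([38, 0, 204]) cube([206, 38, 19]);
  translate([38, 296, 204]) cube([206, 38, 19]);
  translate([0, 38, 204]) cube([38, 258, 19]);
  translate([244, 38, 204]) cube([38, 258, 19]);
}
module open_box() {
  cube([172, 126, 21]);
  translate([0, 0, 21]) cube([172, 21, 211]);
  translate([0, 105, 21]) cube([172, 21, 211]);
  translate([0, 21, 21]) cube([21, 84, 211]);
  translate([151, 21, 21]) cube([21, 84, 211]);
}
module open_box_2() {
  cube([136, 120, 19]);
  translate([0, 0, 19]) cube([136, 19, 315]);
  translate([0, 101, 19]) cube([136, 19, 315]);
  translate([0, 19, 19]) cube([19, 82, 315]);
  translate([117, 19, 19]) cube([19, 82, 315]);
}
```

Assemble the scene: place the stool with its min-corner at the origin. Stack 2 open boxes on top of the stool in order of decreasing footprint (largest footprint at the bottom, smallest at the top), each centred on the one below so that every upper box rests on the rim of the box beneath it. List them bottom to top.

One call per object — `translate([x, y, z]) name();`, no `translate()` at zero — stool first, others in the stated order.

stool();
translate([55, 104, 407]) open_box();
translate([73, 107, 639]) open_box_2();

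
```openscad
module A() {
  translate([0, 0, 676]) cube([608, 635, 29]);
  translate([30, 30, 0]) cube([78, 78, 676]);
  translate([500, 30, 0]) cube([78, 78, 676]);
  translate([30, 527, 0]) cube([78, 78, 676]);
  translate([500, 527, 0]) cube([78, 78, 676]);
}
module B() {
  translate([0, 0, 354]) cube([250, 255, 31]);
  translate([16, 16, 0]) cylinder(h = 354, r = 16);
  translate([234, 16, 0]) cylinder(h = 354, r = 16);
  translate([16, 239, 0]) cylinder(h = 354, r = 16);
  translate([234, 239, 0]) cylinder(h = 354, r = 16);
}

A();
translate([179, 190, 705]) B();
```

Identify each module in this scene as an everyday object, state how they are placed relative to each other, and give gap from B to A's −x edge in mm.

A is a table. B is a stool. The stool is on top of the table, centred. The gap from the stool to the table's −x edge is 179 mm.

The stool's min-x is at 179; the table's min-x is 0; gap = 179 mm.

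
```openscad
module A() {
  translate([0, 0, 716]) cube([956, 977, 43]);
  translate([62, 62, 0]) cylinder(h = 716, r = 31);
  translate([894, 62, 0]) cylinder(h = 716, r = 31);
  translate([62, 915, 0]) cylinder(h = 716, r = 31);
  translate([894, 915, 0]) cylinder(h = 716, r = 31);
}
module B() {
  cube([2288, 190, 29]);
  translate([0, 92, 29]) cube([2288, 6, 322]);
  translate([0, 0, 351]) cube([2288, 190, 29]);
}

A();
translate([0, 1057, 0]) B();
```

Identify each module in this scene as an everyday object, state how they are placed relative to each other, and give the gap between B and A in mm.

A is a table. B is an I-beam. The I-beam is on the floor beside the table on its +y side. The gap between the I-beam and the table is 80 mm.

The I-beam's nearest face is 80 mm from the table's +y face.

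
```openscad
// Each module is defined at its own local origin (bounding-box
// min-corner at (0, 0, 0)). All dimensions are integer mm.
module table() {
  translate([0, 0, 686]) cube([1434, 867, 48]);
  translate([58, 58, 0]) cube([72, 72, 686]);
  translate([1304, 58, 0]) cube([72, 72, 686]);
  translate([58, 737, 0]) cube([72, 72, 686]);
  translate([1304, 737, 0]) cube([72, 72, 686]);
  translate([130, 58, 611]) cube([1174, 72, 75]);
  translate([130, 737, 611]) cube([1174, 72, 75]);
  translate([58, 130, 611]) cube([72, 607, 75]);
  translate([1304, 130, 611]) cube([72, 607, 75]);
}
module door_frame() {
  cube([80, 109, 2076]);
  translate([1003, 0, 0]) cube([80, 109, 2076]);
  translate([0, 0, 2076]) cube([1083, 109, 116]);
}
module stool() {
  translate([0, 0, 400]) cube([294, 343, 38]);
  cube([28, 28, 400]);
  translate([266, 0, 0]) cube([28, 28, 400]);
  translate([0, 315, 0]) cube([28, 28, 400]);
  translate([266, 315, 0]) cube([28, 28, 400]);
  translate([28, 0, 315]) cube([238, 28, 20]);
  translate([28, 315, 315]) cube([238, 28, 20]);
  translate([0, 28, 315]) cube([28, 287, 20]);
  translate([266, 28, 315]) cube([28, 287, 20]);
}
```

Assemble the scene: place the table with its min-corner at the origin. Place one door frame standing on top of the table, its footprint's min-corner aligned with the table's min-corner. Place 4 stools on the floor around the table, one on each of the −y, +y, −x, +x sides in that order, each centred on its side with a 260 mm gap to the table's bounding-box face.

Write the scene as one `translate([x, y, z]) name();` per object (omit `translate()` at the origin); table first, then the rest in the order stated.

table();
translate([0, 0, 734]) door_frame();
translate([570, -603, 0]) stool();
translate([570, 1127, 0]) stool();
translate([-554, 262, 0]) stool();
translate([1694, 262, 0]) stool();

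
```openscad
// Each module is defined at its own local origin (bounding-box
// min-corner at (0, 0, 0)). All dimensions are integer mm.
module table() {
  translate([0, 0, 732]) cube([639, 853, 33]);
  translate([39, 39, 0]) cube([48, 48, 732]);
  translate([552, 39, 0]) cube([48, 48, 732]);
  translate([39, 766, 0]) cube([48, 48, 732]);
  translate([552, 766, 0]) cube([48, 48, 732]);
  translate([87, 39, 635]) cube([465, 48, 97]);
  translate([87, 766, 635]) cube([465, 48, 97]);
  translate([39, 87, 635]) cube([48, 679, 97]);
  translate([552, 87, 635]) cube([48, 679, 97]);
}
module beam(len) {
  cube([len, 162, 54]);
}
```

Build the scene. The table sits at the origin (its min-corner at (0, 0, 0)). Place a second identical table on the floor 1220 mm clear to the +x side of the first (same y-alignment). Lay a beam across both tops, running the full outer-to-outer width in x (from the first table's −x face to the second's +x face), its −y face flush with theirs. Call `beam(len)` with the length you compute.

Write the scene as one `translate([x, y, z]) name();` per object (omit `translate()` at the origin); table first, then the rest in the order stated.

table();
translate([1859, 0, 0]) table();
translate([0, 0, 765]) beam(2498);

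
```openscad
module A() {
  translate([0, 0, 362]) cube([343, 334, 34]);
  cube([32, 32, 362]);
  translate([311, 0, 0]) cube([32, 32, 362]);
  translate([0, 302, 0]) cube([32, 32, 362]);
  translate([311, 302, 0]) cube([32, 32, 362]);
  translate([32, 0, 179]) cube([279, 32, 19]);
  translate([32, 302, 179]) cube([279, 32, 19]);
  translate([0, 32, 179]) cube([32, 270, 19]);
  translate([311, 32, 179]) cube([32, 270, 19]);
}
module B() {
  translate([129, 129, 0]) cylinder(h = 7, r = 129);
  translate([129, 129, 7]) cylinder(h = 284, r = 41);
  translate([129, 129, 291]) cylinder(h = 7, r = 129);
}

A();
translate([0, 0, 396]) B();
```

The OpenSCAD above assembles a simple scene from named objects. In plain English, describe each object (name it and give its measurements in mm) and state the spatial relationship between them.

A is a simple wooden stool: a rectangular seat 343 mm (x) by 334 mm (y), 34 mm thick, top face at z = 396 mm, on four square legs, each 32×32 mm in cross-section. The legs rest on z = 0, each flush with a corner of the seat. Four stretchers, 32 mm wide and 19 mm tall, connect adjacent legs with their undersides at z = 179 mm, each running between the inner faces of the legs it joins and aligned with the legs' outer faces on the other axis.

B is a spool: two coaxial disc flanges of radius 129 mm and thickness 7 mm, joined by a core cylinder of radius 41 mm and height 284 mm. The lower flange rests on z = 0 and the three cylinders share a vertical axis.

The spool is on top of the stool.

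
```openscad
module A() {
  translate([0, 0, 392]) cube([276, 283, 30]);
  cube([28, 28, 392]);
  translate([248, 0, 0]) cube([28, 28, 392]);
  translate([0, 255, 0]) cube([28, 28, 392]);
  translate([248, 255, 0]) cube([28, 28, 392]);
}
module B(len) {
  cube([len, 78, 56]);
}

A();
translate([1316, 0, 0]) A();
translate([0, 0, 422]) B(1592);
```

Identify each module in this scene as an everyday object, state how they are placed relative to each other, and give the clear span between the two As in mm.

Second stool starts at x = 1316; first ends at x = 276; clear span = 1316 − 276 = 1040 mm.

A is a stool. B is a beam. A beam spans the tops of two stools. The clear span between the two stools is 1040 mm.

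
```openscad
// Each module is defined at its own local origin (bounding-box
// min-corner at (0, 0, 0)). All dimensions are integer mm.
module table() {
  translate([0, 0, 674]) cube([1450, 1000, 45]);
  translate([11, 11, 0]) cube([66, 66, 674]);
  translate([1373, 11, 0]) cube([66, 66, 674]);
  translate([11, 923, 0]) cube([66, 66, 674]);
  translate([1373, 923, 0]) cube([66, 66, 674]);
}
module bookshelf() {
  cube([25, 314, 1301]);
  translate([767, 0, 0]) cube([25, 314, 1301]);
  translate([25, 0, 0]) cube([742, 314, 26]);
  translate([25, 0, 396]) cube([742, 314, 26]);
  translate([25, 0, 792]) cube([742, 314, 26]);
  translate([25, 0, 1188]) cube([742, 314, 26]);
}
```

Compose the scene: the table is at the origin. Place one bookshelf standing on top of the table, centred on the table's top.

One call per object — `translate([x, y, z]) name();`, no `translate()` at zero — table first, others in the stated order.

table();
translate([329, 343, 719]) bookshelf();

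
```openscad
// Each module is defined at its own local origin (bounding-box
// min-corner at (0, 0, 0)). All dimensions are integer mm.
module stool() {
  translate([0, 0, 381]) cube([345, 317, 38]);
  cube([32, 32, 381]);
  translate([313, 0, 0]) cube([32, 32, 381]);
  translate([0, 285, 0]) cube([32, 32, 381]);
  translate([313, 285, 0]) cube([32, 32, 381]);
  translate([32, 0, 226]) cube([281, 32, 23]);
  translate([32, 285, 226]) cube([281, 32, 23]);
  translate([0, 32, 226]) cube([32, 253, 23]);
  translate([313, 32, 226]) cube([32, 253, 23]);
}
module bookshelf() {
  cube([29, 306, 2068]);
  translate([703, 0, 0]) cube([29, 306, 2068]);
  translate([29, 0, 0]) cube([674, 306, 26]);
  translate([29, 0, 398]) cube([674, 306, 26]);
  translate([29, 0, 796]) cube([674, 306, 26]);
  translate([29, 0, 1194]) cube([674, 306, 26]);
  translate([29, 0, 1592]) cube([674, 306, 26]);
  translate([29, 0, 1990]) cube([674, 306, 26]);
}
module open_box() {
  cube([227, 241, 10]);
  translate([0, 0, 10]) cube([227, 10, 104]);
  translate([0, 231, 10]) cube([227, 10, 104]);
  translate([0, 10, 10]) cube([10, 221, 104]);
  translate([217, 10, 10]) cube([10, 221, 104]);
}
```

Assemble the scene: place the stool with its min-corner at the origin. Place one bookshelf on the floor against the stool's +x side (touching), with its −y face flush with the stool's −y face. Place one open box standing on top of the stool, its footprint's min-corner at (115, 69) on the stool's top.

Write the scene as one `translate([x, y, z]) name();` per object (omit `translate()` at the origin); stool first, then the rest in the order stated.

stool();
translate([345, 0, 0]) bookshelf();
translate([115, 69, 419]) open_box();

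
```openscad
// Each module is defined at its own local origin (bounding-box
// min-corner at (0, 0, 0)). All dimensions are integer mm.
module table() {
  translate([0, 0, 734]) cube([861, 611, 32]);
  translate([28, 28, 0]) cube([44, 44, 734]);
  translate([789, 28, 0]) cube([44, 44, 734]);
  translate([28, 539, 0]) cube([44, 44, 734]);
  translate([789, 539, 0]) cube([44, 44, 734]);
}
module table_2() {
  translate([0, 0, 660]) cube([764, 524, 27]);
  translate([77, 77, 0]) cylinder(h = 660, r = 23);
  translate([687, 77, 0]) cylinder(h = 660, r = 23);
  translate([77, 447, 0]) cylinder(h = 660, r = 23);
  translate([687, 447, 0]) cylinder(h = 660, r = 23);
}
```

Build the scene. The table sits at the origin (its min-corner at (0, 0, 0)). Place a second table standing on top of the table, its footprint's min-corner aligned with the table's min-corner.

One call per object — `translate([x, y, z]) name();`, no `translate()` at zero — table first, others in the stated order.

table();
translate([0, 0, 766]) table_2();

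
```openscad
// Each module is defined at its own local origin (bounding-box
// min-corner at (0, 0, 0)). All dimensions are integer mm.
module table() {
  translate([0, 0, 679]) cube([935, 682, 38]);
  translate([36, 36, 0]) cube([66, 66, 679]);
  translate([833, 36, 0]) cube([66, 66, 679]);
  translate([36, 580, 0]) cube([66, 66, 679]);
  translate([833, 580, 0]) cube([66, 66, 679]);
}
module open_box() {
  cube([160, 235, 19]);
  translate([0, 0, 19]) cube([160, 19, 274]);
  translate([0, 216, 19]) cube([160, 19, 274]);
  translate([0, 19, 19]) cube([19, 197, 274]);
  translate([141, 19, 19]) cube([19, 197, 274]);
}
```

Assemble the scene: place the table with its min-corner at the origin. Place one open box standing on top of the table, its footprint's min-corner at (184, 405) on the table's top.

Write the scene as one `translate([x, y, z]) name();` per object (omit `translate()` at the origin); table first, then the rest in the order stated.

table();
translate([184, 405, 717]) open_box();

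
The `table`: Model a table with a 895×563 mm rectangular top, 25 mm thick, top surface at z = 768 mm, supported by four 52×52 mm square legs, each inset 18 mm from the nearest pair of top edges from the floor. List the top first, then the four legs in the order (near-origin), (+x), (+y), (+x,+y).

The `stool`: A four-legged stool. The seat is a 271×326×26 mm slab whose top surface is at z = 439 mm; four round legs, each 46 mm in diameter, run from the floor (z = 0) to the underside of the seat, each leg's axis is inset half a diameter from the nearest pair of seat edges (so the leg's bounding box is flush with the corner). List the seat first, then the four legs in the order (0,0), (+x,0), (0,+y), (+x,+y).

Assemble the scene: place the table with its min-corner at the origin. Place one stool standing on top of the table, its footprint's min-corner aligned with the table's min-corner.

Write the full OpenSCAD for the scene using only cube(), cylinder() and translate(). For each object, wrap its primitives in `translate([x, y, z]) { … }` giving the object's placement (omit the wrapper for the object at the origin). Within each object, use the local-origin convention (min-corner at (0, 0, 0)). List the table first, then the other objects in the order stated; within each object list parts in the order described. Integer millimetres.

translate([0, 0, 743]) cube([895, 563, 25]);
translate([18, 18, 0]) cube([52, 52, 743]);
translate([825, 18, 0]) cube([52, 52, 743]);
translate([18, 493, 0]) cube([52, 52, 743]);
translate([825, 493, 0]) cube([52, 52, 743]);
translate([0, 0, 768]) {
  translate([0, 0, 413]) cube([271, 326, 26]);
  translate([23, 23, 0]) cylinder(h = 413, r = 23);
  translate([248, 23, 0]) cylinder(h = 413, r = 23);
  translate([23, 303, 0]) cylinder(h = 413, r = 23);
  translate([248, 303, 0]) cylinder(h = 413, r = 23);
}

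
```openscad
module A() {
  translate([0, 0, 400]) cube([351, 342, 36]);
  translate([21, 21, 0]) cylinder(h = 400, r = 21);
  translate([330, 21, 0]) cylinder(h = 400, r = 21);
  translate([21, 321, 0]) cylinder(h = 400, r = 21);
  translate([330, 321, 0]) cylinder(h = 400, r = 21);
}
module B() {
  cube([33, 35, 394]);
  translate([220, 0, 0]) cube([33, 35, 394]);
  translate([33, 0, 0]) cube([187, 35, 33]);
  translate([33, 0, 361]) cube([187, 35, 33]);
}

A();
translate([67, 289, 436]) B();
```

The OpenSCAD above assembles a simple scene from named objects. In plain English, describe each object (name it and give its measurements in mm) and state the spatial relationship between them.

A is a simple wooden stool: a rectangular seat 351 mm (x) by 342 mm (y), 36 mm thick, top face at z = 436 mm, on four round legs, each 42 mm in diameter. The legs rest on z = 0, each leg's axis is inset half a diameter from the nearest pair of seat edges (so the leg's bounding box is flush with the corner).

B is a picture frame with a 187×328 mm rectangular opening (x by z) and a uniform 33 mm border on every side. Frame depth is 35 mm along y. It is built from two vertical stiles running the full outside height and two horizontal rails spanning the gap between the stiles.

The picture frame is on top of the stool.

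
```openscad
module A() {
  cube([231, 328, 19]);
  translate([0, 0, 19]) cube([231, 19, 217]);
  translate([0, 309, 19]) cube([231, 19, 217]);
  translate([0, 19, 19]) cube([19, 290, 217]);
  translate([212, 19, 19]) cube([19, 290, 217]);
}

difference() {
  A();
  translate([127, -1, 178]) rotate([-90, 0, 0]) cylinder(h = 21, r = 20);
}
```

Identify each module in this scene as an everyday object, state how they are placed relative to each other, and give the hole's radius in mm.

The subtracted cylinder has r = 20 mm.

A is an open box. The open box has a circular hole through its front wall. The hole's radius is 20 mm.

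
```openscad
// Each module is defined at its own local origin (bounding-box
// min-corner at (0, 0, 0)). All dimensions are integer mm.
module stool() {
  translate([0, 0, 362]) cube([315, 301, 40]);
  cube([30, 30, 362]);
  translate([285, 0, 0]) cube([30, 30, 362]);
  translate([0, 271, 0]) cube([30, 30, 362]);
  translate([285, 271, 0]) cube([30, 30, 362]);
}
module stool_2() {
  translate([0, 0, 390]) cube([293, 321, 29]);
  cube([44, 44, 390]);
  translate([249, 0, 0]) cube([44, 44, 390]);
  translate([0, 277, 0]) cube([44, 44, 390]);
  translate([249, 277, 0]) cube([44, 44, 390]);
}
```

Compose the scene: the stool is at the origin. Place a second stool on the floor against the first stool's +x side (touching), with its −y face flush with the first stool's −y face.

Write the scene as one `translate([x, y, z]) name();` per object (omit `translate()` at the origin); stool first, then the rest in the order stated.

stool();
translate([315, 0, 0]) stool_2();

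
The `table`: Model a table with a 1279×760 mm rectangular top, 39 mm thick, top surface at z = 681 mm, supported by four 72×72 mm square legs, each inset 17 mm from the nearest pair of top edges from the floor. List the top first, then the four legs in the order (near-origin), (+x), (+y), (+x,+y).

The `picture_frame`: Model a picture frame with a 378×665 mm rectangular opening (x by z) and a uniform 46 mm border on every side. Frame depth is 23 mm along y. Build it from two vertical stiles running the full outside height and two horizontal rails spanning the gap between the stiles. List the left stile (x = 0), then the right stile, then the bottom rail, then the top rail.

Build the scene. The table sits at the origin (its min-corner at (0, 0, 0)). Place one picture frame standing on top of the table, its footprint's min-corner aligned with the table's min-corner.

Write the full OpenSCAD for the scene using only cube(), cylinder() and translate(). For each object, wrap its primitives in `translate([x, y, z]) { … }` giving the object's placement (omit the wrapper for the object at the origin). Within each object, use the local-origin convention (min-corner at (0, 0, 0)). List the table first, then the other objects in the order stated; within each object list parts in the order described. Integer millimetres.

translate([0, 0, 642]) cube([1279, 760, 39]);
translate([17, 17, 0]) cube([72, 72, 642]);
translate([1190, 17, 0]) cube([72, 72, 642]);
translate([17, 671, 0]) cube([72, 72, 642]);
translate([1190, 671, 0]) cube([72, 72, 642]);
translate([0, 0, 681]) {
  cube([46, 23, 757]);
  translate([424, 0, 0]) cube([46, 23, 757]);
  translate([46, 0, 0]) cube([378, 23, 46]);
  translate([46, 0, 711]) cube([378, 23, 46]);
}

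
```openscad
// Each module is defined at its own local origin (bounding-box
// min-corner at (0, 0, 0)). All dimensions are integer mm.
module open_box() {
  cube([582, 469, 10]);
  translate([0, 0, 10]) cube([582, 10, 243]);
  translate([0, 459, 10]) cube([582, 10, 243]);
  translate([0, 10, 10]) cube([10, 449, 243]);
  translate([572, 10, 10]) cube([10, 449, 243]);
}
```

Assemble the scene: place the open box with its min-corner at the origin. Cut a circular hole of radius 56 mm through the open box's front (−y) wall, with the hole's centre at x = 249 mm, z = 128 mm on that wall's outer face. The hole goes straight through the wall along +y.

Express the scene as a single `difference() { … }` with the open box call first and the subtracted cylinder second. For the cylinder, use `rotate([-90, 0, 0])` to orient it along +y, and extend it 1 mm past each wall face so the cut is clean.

difference() {
  open_box();
  translate([249, -1, 128]) rotate([-90, 0, 0]) cylinder(h = 12, r = 56);
}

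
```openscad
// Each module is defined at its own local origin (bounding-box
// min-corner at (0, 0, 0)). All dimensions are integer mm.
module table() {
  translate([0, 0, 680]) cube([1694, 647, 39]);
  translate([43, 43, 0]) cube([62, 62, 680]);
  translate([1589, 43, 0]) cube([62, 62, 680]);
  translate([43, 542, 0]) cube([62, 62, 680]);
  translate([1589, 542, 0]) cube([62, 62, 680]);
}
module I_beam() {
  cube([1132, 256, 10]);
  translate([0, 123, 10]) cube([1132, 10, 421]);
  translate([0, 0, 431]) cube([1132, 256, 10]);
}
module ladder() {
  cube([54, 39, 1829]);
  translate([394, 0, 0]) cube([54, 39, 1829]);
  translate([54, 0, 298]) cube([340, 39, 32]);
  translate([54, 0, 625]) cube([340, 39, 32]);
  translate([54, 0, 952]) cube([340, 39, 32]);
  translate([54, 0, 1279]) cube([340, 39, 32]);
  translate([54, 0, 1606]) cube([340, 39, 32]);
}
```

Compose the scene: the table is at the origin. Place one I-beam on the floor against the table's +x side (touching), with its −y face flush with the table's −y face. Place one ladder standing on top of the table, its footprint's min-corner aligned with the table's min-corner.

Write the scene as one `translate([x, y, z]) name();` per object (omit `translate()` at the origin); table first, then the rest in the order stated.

table();
translate([1694, 0, 0]) I_beam();
translate([0, 0, 719]) ladder();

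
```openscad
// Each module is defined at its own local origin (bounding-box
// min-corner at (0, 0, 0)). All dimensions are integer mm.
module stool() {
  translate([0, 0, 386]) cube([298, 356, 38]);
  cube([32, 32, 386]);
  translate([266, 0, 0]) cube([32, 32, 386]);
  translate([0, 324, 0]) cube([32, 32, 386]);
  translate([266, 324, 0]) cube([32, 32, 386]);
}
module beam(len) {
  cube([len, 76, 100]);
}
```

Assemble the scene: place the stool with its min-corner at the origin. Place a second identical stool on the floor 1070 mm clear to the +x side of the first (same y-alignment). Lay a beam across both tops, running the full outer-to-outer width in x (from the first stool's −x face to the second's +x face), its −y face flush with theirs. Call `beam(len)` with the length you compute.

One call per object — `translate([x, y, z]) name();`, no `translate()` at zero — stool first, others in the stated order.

stool();
translate([1368, 0, 0]) stool();
translate([0, 0, 424]) beam(1666);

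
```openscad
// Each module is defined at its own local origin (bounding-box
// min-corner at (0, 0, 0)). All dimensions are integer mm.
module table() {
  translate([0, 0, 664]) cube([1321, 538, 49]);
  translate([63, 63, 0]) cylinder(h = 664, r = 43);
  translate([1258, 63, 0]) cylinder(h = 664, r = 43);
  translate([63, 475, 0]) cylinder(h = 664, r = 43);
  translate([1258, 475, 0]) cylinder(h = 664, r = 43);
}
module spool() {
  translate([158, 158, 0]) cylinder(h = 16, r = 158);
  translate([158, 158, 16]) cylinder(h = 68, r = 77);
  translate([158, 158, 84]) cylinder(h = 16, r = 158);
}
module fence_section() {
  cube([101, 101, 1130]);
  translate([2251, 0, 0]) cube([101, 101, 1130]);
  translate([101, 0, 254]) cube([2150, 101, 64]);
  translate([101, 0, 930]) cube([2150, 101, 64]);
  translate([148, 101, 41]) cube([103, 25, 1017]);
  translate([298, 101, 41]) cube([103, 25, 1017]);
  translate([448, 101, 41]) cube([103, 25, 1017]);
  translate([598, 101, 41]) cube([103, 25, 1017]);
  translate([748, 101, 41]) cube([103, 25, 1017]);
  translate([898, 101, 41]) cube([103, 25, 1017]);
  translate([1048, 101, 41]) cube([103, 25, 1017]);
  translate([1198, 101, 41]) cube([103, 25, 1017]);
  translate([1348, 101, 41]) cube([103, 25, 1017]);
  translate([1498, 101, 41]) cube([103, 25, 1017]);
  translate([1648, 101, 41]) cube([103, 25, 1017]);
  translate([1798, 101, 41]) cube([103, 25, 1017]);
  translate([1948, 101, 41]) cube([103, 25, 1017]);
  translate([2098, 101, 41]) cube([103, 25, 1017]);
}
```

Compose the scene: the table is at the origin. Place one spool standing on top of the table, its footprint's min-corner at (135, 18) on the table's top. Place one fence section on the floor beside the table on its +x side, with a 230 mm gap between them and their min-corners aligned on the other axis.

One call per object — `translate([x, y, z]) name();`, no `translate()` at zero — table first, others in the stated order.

table();
translate([135, 18, 713]) spool();
translate([1551, 0, 0]) fence_section();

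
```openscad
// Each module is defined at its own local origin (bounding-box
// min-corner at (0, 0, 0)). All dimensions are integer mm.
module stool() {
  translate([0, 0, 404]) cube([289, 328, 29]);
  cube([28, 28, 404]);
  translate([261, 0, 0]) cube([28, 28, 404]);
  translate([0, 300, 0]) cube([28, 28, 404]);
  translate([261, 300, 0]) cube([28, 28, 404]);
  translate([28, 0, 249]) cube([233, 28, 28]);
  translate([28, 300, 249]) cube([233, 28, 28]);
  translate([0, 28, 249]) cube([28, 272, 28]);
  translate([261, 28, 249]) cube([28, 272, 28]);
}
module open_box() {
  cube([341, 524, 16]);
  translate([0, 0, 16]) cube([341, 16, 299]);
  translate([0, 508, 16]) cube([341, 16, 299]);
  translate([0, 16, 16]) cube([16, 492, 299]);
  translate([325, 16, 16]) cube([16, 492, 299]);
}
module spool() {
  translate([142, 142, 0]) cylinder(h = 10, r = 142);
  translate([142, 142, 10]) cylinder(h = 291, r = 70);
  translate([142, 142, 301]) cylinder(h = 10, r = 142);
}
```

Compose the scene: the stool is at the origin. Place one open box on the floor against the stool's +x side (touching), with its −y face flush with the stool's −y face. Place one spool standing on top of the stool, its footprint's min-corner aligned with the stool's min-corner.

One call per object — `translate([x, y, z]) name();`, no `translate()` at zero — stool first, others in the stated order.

stool();
translate([289, 0, 0]) open_box();
translate([0, 0, 433]) spool();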